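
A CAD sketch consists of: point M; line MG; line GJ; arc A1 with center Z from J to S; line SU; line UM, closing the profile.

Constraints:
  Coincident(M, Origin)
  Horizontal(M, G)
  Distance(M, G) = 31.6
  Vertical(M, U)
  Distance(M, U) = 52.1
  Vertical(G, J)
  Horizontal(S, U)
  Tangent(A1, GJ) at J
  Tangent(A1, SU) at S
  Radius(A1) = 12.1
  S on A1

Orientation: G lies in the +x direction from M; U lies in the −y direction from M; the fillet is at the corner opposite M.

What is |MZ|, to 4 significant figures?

44.50

M is at the origin; M and G share the same y with |MG| = 31.6 and G on the +x side, so G = (31.60, 0.000). MU is vertical with |MU| = 52.1 and U on the −y side, so U = (0.000, -52.10). The virtual corner opposite M is at (31.60, -52.10). A1 meets GJ tangentially, so ZJ is at right angles to GJ and tangency of A1 to SU means the radius ZS is perpendicular to SU, with radius 12.1, so the center Z sits 12.1 in from both sides at Z = (19.50, -40.00). Then |MZ| = |Z − M| = 44.50.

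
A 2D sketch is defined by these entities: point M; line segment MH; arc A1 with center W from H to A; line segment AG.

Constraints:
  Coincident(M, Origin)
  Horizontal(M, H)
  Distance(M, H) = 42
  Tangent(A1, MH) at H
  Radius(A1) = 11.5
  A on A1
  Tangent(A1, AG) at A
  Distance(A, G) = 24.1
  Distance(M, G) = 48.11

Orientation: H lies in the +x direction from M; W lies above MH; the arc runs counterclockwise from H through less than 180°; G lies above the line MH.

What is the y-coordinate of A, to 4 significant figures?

20.06

M is at the origin; M and H share the same y with |MH| = 42.0 and H on the +x side, so H = (42.00, 0.000). Tangency of A1 to MH means the radius WH is perpendicular to MH, so W = H + (0, 11.5) = (42.00, 11.50). Since WA ⟂ AG (tangency), |WG| = √(11.5² + 24.1²) = 26.70 regardless of where A sits on A1. So G lies on both circle(M, 48.11) and circle(W, 26.70); the above-MH intersection is G = (31.74, 36.15). A is the foot of the tangent from G: A = (49.68, 20.06).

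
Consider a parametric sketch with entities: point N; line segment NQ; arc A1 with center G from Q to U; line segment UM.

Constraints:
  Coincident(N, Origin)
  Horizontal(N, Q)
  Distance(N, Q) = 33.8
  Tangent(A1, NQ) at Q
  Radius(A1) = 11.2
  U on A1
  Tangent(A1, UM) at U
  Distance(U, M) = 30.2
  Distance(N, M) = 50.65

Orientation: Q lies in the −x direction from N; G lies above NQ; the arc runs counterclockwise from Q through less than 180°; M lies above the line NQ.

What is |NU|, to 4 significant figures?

26.11

Checks: |GU| = 11.20 ✓; ∠(GU, UM) = 90.00° ✓; |UM| = 30.20 ✓; |NM| = 50.65 ✓.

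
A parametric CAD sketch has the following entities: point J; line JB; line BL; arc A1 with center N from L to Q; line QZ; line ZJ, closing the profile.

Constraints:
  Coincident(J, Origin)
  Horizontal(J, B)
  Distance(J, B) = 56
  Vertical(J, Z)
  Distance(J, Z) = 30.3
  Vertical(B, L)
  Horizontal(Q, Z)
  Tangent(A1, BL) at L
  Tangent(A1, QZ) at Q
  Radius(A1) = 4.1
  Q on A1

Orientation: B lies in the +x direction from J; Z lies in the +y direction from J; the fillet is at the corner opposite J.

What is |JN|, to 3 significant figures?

58.1

J is at the origin; JB is horizontal with |JB| = 56.0 and B on the +x side, so B = (56.0, 0.00). JZ is vertical with |JZ| = 30.3 and Z on the +y side, so Z = (0.00, 30.3). The virtual corner opposite J is at (56.0, 30.3). Since A1 is tangent to BL there, NL ⟂ BL and A1 meets QZ tangentially, so NQ is at right angles to QZ, with radius 4.1, so the center N sits 4.1 in from both sides at N = (51.9, 26.2). Then |JN| = |N − J| = 58.1.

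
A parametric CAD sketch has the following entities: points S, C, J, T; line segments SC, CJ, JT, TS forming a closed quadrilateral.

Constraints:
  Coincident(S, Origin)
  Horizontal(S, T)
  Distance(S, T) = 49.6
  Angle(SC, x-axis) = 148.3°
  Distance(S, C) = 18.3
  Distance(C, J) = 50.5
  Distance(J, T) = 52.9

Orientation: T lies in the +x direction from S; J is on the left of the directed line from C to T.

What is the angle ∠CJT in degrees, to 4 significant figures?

79.11°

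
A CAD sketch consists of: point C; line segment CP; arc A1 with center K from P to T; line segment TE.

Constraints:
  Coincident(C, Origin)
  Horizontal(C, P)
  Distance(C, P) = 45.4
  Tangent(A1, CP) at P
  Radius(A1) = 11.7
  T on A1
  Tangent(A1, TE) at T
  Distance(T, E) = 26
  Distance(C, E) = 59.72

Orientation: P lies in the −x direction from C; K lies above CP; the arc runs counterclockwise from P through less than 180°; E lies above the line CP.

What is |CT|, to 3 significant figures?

38.1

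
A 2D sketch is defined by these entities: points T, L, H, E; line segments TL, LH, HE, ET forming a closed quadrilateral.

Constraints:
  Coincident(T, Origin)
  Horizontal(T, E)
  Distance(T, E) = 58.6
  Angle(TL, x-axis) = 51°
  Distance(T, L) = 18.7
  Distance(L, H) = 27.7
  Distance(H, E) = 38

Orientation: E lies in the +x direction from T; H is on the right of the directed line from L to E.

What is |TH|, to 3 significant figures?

24.9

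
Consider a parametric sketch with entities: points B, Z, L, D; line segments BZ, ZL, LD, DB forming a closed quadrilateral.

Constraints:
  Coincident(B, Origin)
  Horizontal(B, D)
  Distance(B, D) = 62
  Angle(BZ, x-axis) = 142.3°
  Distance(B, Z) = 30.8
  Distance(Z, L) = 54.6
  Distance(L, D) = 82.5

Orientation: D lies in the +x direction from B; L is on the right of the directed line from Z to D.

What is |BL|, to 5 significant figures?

36.886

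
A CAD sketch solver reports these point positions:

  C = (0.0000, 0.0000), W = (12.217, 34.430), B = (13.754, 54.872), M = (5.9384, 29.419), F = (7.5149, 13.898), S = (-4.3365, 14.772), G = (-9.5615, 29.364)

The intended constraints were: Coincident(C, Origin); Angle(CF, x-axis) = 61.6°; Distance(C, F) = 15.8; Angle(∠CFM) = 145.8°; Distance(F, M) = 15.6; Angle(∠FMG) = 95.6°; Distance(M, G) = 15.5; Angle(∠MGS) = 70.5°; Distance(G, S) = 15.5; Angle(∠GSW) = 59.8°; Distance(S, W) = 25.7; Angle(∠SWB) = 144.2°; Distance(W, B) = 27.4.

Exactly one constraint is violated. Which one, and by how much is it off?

Distance(W, B) = 27.4 — off by 6.90.

C = (0.00, 0.00) ✓; CF at 61.60° ✓; |CF| = 15.80 ✓; ∠CFM = 145.8° ✓; |FM| = 15.60 ✓; ∠FMG = 95.60° ✓; |MG| = 15.50 ✓; ∠MGS = 70.50° ✓; |GS| = 15.50 ✓; ∠GSW = 59.80° ✓; |SW| = 25.70 ✓; ∠SWB = 144.2° ✓; |WB| = 20.50 ✗.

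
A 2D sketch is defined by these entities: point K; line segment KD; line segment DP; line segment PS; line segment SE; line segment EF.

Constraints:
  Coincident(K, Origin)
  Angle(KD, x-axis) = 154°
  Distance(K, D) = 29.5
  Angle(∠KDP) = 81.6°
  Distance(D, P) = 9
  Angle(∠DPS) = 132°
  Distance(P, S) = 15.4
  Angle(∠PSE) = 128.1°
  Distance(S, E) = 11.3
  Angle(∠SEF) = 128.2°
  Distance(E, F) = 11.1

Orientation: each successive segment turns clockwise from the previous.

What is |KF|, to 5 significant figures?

3.5442

K is at the origin; KD runs at 154.0° with length 29.5, so D = (-26.514, 12.932). ∠KDP = 81.6° gives DP at 55.600° from the x-axis; with |DP| = 9.0, P = (-21.430, 20.358). ∠DPS = 132.0° gives PS at 7.6000° from the x-axis; with |PS| = 15.4, S = (-6.1650, 22.395). ∠PSE = 128.1° gives SE at -44.300° from the x-axis; with |SE| = 11.3, E = (1.9223, 14.503). ∠SEF = 128.2° gives EF at -96.100° from the x-axis; with |EF| = 11.1, F = (0.74279, 3.4655). Then |KF| = |F − K| = 3.5442.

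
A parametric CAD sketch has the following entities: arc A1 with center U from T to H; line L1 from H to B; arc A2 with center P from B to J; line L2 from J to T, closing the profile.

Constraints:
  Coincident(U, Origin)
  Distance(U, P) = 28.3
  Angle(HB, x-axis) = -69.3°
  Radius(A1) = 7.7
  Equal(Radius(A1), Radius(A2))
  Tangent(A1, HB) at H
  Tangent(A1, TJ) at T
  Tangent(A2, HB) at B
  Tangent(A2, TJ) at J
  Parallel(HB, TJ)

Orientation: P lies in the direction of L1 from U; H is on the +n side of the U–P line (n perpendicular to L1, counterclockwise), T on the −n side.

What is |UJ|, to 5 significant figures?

29.329

The slot axis is L1's direction at -69.3°, so u = (cos -69.3°, sin -69.3°) = (0.35347, -0.93544) and n = (−sin -69.3°, cos -69.3°) = (0.93544, 0.35347). U is at the origin and P lies 28.3 along u from U, so P = 28.3·u = (10.003, -26.473). Tangency of A1 to both parallel lines with radius 7.7 puts H and T at U ± 7.7·n: H = (7.2029, 2.7218), T = (-7.2029, -2.7218). Equal radii place B and J the same way about P: B = P + 7.7·n = (17.206, -23.751), J = P − 7.7·n = (2.8004, -29.195). Then |UJ| = |J − U| = 29.329.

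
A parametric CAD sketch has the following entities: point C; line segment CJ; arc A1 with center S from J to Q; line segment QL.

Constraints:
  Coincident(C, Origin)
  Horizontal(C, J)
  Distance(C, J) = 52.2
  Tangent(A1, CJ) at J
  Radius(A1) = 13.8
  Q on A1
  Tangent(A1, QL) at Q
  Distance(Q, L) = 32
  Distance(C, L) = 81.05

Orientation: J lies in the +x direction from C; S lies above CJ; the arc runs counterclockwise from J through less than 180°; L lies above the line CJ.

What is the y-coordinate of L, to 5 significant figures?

45.228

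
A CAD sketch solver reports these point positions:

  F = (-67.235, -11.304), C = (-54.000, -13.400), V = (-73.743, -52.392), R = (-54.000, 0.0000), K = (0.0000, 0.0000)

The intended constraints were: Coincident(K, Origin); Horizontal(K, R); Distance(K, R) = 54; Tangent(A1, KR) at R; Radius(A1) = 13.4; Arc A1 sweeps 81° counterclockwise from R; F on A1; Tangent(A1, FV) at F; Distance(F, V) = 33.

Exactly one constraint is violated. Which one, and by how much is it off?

Distance(F, V) = 33 — off by 8.60.

K = (0.00, 0.00) ✓; K.y = 0.00, R.y = 0.00 ✓; |KR| = 54.00 ✓; ∠(CR, RK) = 90.00° ✓; |CR| = 13.40 ✓; bearing(C→F) − bearing(C→R) = 81.00° ✓; |CF| = 13.40 ✓; ∠(CF, FV) = 90.00° ✓; |FV| = 41.60 ✗.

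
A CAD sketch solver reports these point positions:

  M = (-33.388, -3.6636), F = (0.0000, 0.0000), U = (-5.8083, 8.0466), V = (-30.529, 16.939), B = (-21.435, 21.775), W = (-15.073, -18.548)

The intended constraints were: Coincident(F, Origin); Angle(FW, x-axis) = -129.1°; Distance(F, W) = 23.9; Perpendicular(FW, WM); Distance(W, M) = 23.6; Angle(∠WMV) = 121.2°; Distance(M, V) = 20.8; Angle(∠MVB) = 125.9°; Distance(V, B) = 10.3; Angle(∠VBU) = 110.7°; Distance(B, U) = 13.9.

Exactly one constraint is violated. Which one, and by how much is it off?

Distance(B, U) = 13.9 — off by 6.90.

F = (0.00, 0.00) ✓; FW at -129.1° ✓; |FW| = 23.90 ✓; ∠(FW, WM) = 90.00° ✓; |WM| = 23.60 ✓; ∠WMV = 121.2° ✓; |MV| = 20.80 ✓; ∠MVB = 125.9° ✓; |VB| = 10.30 ✓; ∠VBU = 110.7° ✓; |BU| = 20.80 ✗.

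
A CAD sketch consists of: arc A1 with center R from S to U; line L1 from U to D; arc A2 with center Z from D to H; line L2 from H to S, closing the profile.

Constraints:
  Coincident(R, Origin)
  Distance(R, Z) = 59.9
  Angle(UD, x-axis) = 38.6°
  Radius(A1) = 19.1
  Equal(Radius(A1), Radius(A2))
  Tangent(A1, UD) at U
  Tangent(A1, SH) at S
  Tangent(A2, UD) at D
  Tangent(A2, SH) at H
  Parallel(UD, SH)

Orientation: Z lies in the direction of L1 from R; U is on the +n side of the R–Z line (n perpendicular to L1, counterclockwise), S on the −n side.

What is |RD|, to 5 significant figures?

62.871

Tangency of A1 to both parallel lines with radius 19.1 puts U and S at R ± 19.1·n: U = (-11.916, 14.927), S = (11.916, -14.927). Equal radii place D and H the same way about Z: D = Z + 19.1·n = (34.897, 52.297), H = Z − 19.1·n = (58.729, 22.443). Then |RD| = |D − R| = 62.871.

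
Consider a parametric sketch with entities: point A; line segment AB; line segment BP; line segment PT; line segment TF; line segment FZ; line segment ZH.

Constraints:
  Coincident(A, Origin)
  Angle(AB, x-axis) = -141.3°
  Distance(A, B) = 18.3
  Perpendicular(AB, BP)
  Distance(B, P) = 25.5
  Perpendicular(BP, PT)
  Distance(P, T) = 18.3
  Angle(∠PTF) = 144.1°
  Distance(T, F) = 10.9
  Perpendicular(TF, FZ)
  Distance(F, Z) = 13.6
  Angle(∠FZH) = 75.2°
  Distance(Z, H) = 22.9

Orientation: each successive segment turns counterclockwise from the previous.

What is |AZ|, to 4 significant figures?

8.137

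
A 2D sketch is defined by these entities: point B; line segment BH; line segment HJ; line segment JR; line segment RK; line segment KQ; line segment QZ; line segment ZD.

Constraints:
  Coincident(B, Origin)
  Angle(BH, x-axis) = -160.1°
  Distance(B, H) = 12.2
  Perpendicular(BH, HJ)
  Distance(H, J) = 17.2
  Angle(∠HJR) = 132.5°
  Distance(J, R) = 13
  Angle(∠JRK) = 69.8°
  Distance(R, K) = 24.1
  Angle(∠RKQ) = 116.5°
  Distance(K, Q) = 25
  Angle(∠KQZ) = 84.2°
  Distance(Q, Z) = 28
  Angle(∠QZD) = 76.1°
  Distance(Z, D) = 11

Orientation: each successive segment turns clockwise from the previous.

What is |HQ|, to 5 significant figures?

15.294

B is at the origin; BH runs at -160.1° with length 12.2, so H = (-11.472, -4.1526). The perpendicularity gives HJ at right angles to BH, so HJ runs at 109.90°; with |HJ| = 17.2, J = (-17.326, 12.020). ∠HJR = 132.5° gives JR at 62.400° from the x-axis; with |JR| = 13.0, R = (-11.303, 23.541). ∠JRK = 69.8° gives RK at -47.800° from the x-axis; with |RK| = 24.1, K = (4.8853, 5.6876). ∠RKQ = 116.5° gives KQ at -111.30° from the x-axis; with |KQ| = 25.0, Q = (-4.1960, -17.605). Then |HQ| = |Q − H| = 15.294.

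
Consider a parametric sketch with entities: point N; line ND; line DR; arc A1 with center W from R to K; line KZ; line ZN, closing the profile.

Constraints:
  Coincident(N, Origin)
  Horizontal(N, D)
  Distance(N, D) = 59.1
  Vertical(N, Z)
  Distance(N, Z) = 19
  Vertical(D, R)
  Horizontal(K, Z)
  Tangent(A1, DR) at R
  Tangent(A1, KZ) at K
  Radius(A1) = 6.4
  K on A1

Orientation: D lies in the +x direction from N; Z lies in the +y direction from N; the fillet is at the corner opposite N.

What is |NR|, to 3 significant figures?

60.4

N is at the origin; ND is horizontal with |ND| = 59.1 and D on the +x side, so D = (59.1, 0.00). NZ is vertical with |NZ| = 19.0 and Z on the +y side, so Z = (0.00, 19.0). The virtual corner opposite N is at (59.1, 19.0). Since A1 is tangent to DR there, WR ⟂ DR and tangency of A1 to KZ means the radius WK is perpendicular to KZ, with radius 6.4, so the center W sits 6.4 in from both sides at W = (52.7, 12.6). That places the tangent points at R = (59.1, 12.6) on DR and K = (52.7, 19.0) on KZ. Then |NR| = |R − N| = 60.4.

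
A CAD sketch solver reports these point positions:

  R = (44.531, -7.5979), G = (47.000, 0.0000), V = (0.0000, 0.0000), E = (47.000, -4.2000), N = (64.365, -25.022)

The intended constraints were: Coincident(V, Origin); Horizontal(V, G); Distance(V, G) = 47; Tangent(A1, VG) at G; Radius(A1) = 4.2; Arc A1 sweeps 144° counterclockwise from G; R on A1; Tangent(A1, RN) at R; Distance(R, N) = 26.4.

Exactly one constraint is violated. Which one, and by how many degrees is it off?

Tangent(A1, RN) at R — off by 5.30°.

V = (0.00, 0.00) ✓; V.y = 0.00, G.y = 0.00 ✓; |VG| = 47.00 ✓; ∠(EG, GV) = 90.00° ✓; |EG| = 4.200 ✓; bearing(E→R) − bearing(E→G) = 144.0° ✓; |ER| = 4.200 ✓; ∠(ER, RN) = 95.30° ✗; |RN| = 26.40 ✓.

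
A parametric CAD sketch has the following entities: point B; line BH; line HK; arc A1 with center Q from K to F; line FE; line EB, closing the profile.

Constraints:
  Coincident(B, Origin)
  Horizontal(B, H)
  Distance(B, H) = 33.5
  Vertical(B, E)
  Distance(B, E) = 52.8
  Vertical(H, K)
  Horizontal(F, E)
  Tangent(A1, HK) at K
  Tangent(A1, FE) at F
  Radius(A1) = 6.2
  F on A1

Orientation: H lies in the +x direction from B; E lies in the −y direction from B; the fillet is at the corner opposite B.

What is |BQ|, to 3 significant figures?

54.0

B and E share the same x with |BE| = 52.8 and E on the −y side, so E = (0.00, -52.8). The virtual corner opposite B is at (33.5, -52.8). The tangent condition forces QK to be normal to HK and the tangent condition forces QF to be normal to FE, with radius 6.2, so the center Q sits 6.2 in from both sides at Q = (27.3, -46.6). Then |BQ| = |Q − B| = 54.0.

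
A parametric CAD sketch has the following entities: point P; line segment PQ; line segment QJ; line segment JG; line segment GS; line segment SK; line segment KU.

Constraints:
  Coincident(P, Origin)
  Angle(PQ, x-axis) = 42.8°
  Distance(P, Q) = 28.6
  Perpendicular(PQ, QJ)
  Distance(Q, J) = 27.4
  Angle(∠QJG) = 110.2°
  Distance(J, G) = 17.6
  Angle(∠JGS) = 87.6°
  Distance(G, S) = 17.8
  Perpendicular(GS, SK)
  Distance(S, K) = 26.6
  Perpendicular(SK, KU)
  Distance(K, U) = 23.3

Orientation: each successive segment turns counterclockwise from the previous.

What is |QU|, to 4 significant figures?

32.33

P is at the origin; PQ runs at 42.8° with length 28.6, so Q = (20.98, 19.43). The perpendicularity gives QJ at right angles to PQ, so QJ runs at 132.8°; with |QJ| = 27.4, J = (2.368, 39.54). ∠QJG = 110.2° gives JG at -157.4° from the x-axis; with |JG| = 17.6, G = (-13.88, 32.77). ∠JGS = 87.6° gives GS at -65.00° from the x-axis; with |GS| = 17.8, S = (-6.358, 16.64). GS is perpendicular to SK, so SK runs at 25.00°; with |SK| = 26.6, K = (17.75, 27.88). SK is perpendicular to KU, so KU runs at 115.0°; with |KU| = 23.3, U = (7.903, 49.00). Then |QU| = |U − Q| = 32.33.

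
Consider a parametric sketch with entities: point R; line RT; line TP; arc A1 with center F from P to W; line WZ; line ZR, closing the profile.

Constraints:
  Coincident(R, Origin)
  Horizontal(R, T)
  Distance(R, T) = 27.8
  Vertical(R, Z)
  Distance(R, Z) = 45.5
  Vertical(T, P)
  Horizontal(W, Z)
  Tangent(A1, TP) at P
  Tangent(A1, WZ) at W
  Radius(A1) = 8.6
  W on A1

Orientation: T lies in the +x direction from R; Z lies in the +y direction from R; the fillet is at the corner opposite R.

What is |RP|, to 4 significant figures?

46.20

R is at the origin; R and T share the same y with |RT| = 27.8 and T on the +x side, so T = (27.80, 0.000). RZ is vertical with |RZ| = 45.5 and Z on the +y side, so Z = (0.000, 45.50). The virtual corner opposite R is at (27.80, 45.50). A1 meets TP tangentially, so FP is at right angles to TP and the tangent condition forces FW to be normal to WZ, with radius 8.6, so the center F sits 8.6 in from both sides at F = (19.20, 36.90). That places the tangent points at P = (27.80, 36.90) on TP and W = (19.20, 45.50) on WZ. Then |RP| = |P − R| = 46.20.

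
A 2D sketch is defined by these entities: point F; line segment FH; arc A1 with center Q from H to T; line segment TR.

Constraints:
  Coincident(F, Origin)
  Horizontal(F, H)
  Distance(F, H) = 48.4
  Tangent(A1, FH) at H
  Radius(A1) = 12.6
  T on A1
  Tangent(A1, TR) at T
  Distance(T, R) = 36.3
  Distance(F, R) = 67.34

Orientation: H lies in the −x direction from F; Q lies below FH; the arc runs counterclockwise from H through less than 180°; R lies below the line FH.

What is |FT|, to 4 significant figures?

62.43

Checks: ∠(QH, HF) = 90.00° ✓; |QH| = 12.60 ✓; |QT| = 12.60 ✓; ∠(QT, TR) = 90.00° ✓; |TR| = 36.30 ✓; |FR| = 67.34 ✓.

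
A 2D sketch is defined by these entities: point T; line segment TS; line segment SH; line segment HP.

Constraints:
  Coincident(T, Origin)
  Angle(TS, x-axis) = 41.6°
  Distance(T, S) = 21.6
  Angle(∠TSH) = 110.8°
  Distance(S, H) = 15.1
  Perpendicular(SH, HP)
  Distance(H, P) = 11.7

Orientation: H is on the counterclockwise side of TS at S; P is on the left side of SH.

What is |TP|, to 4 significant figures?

24.30

T is at the origin; TS runs at 41.6° with length 21.6, so S = 21.6·(cos 41.6°, sin 41.6°) = (16.15, 14.34). ∠TSH = 110.8°, so SH runs at 41.6° + (180° − 110.8°) = 110.8° from the x-axis; with |SH| = 15.1, H = S + 15.1·(cos 110.8°, sin 110.8°) = (10.79, 28.46). SH ⟂ HP; with |HP| = 11.7 on the left of SH, P = H + 11.7·(-0.9348, -0.3551) = (-0.1471, 24.30). Then |TP| = |P − T| = 24.30.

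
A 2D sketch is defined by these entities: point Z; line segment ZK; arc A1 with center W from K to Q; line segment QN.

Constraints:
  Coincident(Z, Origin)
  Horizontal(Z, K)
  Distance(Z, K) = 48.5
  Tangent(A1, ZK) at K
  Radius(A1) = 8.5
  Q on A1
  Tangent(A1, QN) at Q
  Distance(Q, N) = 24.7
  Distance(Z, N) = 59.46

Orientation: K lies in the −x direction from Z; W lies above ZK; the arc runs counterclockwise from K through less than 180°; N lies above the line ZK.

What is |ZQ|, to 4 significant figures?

41.97

Checks: |WQ| = 8.500 ✓; ∠(WQ, QN) = 90.00° ✓; |QN| = 24.70 ✓; |ZN| = 59.46 ✓.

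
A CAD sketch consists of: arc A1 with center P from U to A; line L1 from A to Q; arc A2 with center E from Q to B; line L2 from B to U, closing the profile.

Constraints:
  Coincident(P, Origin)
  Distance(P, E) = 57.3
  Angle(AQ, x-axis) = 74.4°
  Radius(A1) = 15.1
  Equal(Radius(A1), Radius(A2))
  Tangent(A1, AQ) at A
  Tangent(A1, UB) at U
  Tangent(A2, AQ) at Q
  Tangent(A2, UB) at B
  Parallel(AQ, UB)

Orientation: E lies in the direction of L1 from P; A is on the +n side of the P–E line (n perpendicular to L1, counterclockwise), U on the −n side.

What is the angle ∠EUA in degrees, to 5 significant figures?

75.237°

P is at the origin and E lies 57.3 along u from P, so E = 57.3·u = (15.409, 55.189). Tangency of A1 to both parallel lines with radius 15.1 puts A and U at P ± 15.1·n: A = (-14.544, 4.0607), U = (14.544, -4.0607). Then cos ∠EUA = UE·UA / (|UE||UA|), giving 75.237°.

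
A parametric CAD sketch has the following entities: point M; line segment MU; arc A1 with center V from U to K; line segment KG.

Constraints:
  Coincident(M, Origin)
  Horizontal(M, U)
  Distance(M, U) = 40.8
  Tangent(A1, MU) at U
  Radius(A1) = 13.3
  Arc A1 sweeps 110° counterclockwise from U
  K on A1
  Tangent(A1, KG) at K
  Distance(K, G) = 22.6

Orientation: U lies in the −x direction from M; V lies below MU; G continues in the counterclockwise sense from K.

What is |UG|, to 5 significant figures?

39.376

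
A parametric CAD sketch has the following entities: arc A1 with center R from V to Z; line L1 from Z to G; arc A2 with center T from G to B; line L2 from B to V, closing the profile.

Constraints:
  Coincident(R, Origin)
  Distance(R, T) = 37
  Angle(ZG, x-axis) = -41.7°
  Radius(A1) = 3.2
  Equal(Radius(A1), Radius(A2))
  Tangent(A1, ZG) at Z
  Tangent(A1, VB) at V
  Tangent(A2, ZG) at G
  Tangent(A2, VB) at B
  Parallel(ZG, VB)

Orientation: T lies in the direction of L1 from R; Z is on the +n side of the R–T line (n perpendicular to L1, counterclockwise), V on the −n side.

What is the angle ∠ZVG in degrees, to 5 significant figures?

80.186°

Tangency of A1 to both parallel lines with radius 3.2 puts Z and V at R ± 3.2·n: Z = (2.1287, 2.3892), V = (-2.1287, -2.3892). Equal radii place G and B the same way about T: G = T + 3.2·n = (29.754, -22.224), B = T − 3.2·n = (25.497, -27.003). Then cos ∠ZVG = VZ·VG / (|VZ||VG|), giving 80.186°.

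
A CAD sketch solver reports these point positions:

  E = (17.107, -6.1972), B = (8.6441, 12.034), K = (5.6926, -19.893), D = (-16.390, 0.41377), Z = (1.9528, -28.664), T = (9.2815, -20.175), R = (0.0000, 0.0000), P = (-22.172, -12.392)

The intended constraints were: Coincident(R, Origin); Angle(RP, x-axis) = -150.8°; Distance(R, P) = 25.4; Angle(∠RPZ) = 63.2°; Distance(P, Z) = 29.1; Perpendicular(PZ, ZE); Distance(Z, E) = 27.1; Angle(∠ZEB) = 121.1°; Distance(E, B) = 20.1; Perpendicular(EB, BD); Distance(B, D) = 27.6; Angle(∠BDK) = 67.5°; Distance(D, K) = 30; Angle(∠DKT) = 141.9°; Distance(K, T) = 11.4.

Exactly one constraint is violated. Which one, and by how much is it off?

Distance(K, T) = 11.4 — off by 7.80.

R = (0.00, 0.00) ✓; RP at -150.8° ✓; |RP| = 25.40 ✓; ∠RPZ = 63.20° ✓; |PZ| = 29.10 ✓; ∠(PZ, ZE) = 90.00° ✓; |ZE| = 27.10 ✓; ∠ZEB = 121.1° ✓; |EB| = 20.10 ✓; ∠(EB, BD) = 90.00° ✓; |BD| = 27.60 ✓; ∠BDK = 67.50° ✓; |DK| = 30.00 ✓; ∠DKT = 141.9° ✓; |KT| = 3.600 ✗.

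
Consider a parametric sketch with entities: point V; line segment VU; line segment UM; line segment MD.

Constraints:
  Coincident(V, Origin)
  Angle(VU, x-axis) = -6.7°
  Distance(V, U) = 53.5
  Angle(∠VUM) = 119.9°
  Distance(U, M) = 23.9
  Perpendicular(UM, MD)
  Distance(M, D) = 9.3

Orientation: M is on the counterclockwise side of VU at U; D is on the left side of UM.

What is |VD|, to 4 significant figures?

62.71

∠VUM = 119.9°, so UM runs at -6.7° + (180° − 119.9°) = 53.40° from the x-axis; with |UM| = 23.9, M = U + 23.9·(cos 53.40°, sin 53.40°) = (67.38, 12.95). UM is perpendicular to MD; with |MD| = 9.3 on the left of UM, D = M + 9.3·(-0.8028, 0.5962) = (59.92, 18.49). Then |VD| = |D − V| = 62.71.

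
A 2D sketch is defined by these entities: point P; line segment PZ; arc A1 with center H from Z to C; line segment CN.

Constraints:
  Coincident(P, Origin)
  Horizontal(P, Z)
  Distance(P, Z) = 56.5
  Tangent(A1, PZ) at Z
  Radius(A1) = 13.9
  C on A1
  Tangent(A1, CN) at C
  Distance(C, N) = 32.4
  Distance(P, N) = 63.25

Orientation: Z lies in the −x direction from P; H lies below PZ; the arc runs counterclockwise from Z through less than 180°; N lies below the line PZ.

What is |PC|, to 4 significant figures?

70.36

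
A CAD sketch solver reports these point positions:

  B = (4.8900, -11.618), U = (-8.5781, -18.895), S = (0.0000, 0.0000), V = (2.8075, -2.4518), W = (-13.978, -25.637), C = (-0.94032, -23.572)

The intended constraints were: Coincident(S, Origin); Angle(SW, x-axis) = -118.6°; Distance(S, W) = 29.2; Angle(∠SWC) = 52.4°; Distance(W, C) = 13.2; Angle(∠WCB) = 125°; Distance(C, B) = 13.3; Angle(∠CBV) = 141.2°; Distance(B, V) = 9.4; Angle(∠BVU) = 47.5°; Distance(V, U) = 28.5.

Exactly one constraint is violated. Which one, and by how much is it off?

Distance(V, U) = 28.5 — off by 8.50.

S = (0.00, 0.00) ✓; SW at -118.6° ✓; |SW| = 29.20 ✓; ∠SWC = 52.40° ✓; |WC| = 13.20 ✓; ∠WCB = 125.0° ✓; |CB| = 13.30 ✓; ∠CBV = 141.2° ✓; |BV| = 9.400 ✓; ∠BVU = 47.50° ✓; |VU| = 20.00 ✗.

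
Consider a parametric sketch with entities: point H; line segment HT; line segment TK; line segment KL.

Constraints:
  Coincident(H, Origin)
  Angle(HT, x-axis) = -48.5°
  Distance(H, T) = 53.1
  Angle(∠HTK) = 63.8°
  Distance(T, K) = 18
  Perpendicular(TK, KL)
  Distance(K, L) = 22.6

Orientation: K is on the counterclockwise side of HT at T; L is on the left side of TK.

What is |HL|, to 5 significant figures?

25.629

∠HTK = 63.8°, so TK runs at -48.5° + (180° − 63.8°) = 67.700° from the x-axis; with |TK| = 18.0, K = T + 18.0·(cos 67.700°, sin 67.700°) = (42.015, -23.116). TK is perpendicular to KL; with |KL| = 22.6 on the left of TK, L = K + 22.6·(-0.92521, 0.37946) = (21.106, -14.540). Then |HL| = |L − H| = 25.629.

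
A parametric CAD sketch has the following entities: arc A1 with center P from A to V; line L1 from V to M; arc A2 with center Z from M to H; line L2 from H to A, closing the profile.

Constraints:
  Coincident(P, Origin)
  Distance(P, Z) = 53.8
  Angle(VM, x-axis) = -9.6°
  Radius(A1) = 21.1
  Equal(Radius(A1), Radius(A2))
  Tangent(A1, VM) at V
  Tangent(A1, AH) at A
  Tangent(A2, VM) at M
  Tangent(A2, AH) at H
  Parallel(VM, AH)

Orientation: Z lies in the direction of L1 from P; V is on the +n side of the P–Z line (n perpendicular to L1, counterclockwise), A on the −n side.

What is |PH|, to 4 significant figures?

57.79

The slot axis is L1's direction at -9.6°, so u = (cos -9.6°, sin -9.6°) = (0.9860, -0.1668) and n = (−sin -9.6°, cos -9.6°) = (0.1668, 0.9860). P is at the origin and Z lies 53.8 along u from P, so Z = 53.8·u = (53.05, -8.972). Tangency of A1 to both parallel lines with radius 21.1 puts V and A at P ± 21.1·n: V = (3.519, 20.80), A = (-3.519, -20.80). Equal radii place M and H the same way about Z: M = Z + 21.1·n = (56.57, 11.83), H = Z − 21.1·n = (49.53, -29.78). Then |PH| = |H − P| = 57.79.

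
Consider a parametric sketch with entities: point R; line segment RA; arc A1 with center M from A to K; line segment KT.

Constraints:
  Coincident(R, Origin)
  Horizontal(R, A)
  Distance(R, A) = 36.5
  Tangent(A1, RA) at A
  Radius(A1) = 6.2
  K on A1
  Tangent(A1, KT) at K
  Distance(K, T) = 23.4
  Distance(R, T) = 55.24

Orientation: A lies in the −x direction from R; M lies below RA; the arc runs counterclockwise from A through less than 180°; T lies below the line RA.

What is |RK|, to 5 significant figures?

42.806

R is at the origin; RA is horizontal with |RA| = 36.5 and A on the −x side, so A = (-36.500, 0.0000). Since A1 is tangent to RA there, MA ⟂ RA, so M = A + (0, -6.2) = (-36.500, -6.2000). Since MK ⟂ KT (tangency), |MT| = √(6.2² + 23.4²) = 24.207 regardless of where K sits on A1. So T lies on both circle(R, 55.24) and circle(M, 24.207); the below-RA intersection is T = (-47.866, -27.573). K is the foot of the tangent from T: K = (-42.537, -4.7880).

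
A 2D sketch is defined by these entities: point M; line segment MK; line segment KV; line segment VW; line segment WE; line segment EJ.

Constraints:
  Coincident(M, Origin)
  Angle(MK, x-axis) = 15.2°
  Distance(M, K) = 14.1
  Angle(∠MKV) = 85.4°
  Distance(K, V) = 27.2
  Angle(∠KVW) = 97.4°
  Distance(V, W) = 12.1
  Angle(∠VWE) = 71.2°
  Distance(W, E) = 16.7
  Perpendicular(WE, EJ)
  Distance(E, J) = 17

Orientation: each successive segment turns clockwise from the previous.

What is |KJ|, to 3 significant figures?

17.6

M is at the origin; MK runs at 15.2° with length 14.1, so K = (13.6, 3.70). ∠MKV = 85.4° gives KV at -79.4° from the x-axis; with |KV| = 27.2, V = (18.6, -23.0). ∠KVW = 97.4° gives VW at -162° from the x-axis; with |VW| = 12.1, W = (7.10, -26.8). ∠VWE = 71.2° gives WE at 89.2° from the x-axis; with |WE| = 16.7, E = (7.34, -10.1). The perpendicularity gives EJ at right angles to WE, so EJ runs at -0.800°; with |EJ| = 17.0, J = (24.3, -10.3). Then |KJ| = |J − K| = 17.6.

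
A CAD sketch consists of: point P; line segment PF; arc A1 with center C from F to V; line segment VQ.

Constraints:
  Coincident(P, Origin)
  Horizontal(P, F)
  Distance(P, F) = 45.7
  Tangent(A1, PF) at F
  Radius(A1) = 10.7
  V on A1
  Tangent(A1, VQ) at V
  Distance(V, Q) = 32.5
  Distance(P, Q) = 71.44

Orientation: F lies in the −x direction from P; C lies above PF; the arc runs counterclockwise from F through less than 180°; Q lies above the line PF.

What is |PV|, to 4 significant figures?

41.02

Checks: |CV| = 10.70 ✓; ∠(CV, VQ) = 90.00° ✓; |VQ| = 32.50 ✓; |PQ| = 71.44 ✓.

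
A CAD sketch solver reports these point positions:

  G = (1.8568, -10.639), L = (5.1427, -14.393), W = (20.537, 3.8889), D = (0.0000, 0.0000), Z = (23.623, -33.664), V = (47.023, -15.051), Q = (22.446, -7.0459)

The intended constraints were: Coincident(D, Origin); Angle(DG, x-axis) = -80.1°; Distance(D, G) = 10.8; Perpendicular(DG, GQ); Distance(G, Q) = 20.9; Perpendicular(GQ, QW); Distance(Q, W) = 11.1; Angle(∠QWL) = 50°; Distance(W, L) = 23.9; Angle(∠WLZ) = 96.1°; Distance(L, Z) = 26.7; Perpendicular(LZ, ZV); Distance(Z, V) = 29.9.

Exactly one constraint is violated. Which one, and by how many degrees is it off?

Perpendicular(LZ, ZV) — off by 5.30°.

D = (0.00, 0.00) ✓; DG at -80.10° ✓; |DG| = 10.80 ✓; ∠(DG, GQ) = 90.00° ✓; |GQ| = 20.90 ✓; ∠(GQ, QW) = 90.00° ✓; |QW| = 11.10 ✓; ∠QWL = 50.00° ✓; |WL| = 23.90 ✓; ∠WLZ = 96.10° ✓; |LZ| = 26.70 ✓; ∠(LZ, ZV) = 84.70° ✗; |ZV| = 29.90 ✓.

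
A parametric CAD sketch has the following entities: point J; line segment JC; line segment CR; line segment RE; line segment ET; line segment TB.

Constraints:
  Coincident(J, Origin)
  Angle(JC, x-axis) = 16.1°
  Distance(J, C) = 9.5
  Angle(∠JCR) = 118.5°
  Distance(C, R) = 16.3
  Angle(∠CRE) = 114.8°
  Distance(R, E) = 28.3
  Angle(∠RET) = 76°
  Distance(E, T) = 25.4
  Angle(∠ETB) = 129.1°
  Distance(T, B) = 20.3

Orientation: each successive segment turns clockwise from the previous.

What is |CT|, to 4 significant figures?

30.62

J is at the origin; JC runs at 16.1° with length 9.5, so C = (9.127, 2.634). ∠JCR = 118.5° gives CR at -45.40° from the x-axis; with |CR| = 16.3, R = (20.57, -8.972). ∠CRE = 114.8° gives RE at -110.6° from the x-axis; with |RE| = 28.3, E = (10.62, -35.46). ∠RET = 76.0° gives ET at 145.4° from the x-axis; with |ET| = 25.4, T = (-10.29, -21.04). Then |CT| = |T − C| = 30.62.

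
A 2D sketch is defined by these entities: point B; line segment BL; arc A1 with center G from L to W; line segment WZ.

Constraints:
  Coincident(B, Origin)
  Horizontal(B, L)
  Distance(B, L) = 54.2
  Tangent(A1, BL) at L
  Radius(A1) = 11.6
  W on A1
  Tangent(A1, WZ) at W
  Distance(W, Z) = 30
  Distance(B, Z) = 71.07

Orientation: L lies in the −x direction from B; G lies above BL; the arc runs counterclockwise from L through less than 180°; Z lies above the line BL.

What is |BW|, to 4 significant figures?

46.62

Checks: |GW| = 11.60 ✓; ∠(GW, WZ) = 90.00° ✓; |WZ| = 30.00 ✓; |BZ| = 71.07 ✓.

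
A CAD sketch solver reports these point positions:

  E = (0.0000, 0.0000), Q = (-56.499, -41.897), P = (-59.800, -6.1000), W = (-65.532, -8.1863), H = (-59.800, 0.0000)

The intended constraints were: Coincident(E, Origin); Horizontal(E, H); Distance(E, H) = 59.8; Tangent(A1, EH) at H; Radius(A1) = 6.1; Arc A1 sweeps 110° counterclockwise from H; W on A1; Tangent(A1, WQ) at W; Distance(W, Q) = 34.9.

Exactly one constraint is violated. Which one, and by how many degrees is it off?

Tangent(A1, WQ) at W — off by 5.00°.

E = (0.00, 0.00) ✓; E.y = 0.00, H.y = 0.00 ✓; |EH| = 59.80 ✓; ∠(PH, HE) = 90.00° ✓; |PH| = 6.100 ✓; bearing(P→W) − bearing(P→H) = 110.0° ✓; |PW| = 6.100 ✓; ∠(PW, WQ) = 95.00° ✗; |WQ| = 34.90 ✓.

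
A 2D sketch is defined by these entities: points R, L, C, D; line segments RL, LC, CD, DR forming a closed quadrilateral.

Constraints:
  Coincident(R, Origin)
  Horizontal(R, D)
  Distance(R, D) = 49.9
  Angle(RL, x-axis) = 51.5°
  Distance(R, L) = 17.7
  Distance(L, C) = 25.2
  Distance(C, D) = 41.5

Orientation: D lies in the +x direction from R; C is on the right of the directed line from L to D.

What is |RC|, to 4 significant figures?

15.09

R is at the origin; R and D share the same y with |RD| = 49.9 and D in +x, so D = (49.9, 0). RL runs at 51.5° with |RL| = 17.7, so L = (11.02, 13.85). C is determined by |LC| = 25.2 and |CD| = 41.5 together: it lies at the intersection of circle(L, 25.2) and circle(D, 41.5). With |LD| = 41.28, the foot of the radical line on LD is 7.467 from L and the perpendicular offset is √(25.2² − 7.467²) = 24.07. Taking the right-of-LD solution: C = (9.975, -11.33).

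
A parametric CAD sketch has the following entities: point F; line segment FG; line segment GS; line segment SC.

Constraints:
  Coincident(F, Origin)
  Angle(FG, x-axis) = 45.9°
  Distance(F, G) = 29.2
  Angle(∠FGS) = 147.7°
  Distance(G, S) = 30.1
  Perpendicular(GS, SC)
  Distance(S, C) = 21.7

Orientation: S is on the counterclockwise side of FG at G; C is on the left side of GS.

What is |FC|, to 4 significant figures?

55.12

F is at the origin; FG runs at 45.9° with length 29.2, so G = 29.2·(cos 45.9°, sin 45.9°) = (20.32, 20.97). ∠FGS = 147.7°, so GS runs at 45.9° + (180° − 147.7°) = 78.20° from the x-axis; with |GS| = 30.1, S = G + 30.1·(cos 78.20°, sin 78.20°) = (26.48, 50.43). GS ⟂ SC; with |SC| = 21.7 on the left of GS, C = S + 21.7·(-0.9789, 0.2045) = (5.235, 54.87). Then |FC| = |C − F| = 55.12.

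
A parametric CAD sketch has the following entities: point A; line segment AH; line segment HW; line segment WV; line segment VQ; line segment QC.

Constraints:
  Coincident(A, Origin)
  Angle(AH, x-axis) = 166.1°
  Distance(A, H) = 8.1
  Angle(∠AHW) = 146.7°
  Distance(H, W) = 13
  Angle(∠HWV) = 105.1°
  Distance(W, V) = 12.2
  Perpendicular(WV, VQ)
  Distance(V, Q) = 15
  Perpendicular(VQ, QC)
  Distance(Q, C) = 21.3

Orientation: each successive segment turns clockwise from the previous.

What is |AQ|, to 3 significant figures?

14.1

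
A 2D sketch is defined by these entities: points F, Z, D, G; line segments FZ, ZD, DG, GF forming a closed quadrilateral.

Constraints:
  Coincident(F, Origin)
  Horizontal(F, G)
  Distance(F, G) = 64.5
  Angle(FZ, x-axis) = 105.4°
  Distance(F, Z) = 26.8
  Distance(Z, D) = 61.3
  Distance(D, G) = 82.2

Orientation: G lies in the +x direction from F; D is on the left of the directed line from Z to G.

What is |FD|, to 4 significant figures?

80.42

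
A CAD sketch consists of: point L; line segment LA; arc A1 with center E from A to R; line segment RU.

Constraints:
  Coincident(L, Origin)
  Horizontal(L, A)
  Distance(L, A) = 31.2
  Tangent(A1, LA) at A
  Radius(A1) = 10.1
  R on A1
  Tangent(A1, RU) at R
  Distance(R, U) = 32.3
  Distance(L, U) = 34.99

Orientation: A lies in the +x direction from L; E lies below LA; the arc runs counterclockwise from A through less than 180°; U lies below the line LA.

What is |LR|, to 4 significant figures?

22.89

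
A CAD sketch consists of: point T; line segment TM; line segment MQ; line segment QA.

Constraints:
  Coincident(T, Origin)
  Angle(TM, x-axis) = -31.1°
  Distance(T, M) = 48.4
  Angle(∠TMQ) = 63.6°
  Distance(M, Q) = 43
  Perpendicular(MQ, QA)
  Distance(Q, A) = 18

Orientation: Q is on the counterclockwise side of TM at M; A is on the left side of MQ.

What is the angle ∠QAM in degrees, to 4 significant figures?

67.29°

∠TMQ = 63.6°, so MQ runs at -31.1° + (180° − 63.6°) = 85.30° from the x-axis; with |MQ| = 43.0, Q = M + 43.0·(cos 85.30°, sin 85.30°) = (44.97, 17.86). MQ ⟂ QA; with |QA| = 18.0 on the left of MQ, A = Q + 18.0·(-0.9966, 0.08194) = (27.03, 19.33). Then cos ∠QAM = AQ·AM / (|AQ||AM|), giving 67.29°.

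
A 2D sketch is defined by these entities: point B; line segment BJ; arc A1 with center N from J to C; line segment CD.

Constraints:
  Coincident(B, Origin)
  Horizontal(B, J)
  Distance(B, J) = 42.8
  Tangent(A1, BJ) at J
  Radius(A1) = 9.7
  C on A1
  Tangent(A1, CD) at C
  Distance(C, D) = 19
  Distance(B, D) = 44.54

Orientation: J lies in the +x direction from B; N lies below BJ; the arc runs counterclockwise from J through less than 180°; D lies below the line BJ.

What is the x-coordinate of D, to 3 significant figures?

33.8

Checks: B = (0.00, 0.00) ✓; |BJ| = 42.80 ✓; |NC| = 9.700 ✓; ∠(NC, CD) = 90.00° ✓; |CD| = 19.00 ✓; |BD| = 44.54 ✓.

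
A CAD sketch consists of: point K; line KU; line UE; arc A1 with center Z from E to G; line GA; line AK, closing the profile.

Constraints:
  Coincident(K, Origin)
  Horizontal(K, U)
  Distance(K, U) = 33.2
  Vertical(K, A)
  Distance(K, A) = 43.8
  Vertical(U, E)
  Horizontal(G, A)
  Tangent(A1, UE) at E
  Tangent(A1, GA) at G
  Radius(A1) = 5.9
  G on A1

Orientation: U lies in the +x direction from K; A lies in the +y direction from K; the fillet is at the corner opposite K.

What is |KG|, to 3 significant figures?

51.6

K is at the origin; K and U share the same y with |KU| = 33.2 and U on the +x side, so U = (33.2, 0.00). K and A share the same x with |KA| = 43.8 and A on the +y side, so A = (0.00, 43.8). The virtual corner opposite K is at (33.2, 43.8). A1 meets UE tangentially, so ZE is at right angles to UE and A1 meets GA tangentially, so ZG is at right angles to GA, with radius 5.9, so the center Z sits 5.9 in from both sides at Z = (27.3, 37.9). That places the tangent points at E = (33.2, 37.9) on UE and G = (27.3, 43.8) on GA. Then |KG| = |G − K| = 51.6.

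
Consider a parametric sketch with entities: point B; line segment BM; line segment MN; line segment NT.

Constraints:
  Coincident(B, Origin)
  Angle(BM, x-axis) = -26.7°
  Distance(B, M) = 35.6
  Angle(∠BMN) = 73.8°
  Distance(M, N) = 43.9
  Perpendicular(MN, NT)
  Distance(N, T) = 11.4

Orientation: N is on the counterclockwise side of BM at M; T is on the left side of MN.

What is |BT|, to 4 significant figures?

40.90

∠BMN = 73.8°, so MN runs at -26.7° + (180° − 73.8°) = 79.50° from the x-axis; with |MN| = 43.9, N = M + 43.9·(cos 79.50°, sin 79.50°) = (39.80, 27.17). The perpendicularity gives NT at right angles to MN; with |NT| = 11.4 on the left of MN, T = N + 11.4·(-0.9833, 0.1822) = (28.60, 29.25). Then |BT| = |T − B| = 40.90.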